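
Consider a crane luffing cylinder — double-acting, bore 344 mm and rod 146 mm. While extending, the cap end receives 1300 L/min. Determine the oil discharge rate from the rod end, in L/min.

Cap-side area A_cap = π/4 × (344 mm)² = 92940 mm^2
Rod-side annular area A_ann = π/4 × (344² − 146²) = 76200 mm^2
Piston speed v = Q_in/A_cap; rod-end outflow Q_out = v × A_ann = Q_in × A_ann/A_cap.

Q_out ≈ 1070 L/min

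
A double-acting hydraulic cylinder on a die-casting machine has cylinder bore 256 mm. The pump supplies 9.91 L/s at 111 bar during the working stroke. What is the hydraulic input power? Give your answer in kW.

Hydraulic power = P × Q

W ≈ 110 kW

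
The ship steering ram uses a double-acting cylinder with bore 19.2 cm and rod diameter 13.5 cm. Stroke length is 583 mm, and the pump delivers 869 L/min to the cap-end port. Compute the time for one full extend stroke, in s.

t ≈ 1.17 s

Cap-side area A_cap = π/4 × (19.2 cm)² = 289.5 cm^2
Swept volume V = A × L; t = V / Q = A·L / Q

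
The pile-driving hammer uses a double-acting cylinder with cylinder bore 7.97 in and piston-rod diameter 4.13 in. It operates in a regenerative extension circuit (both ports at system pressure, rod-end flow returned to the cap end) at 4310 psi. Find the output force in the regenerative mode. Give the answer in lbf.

With equal pressure on both faces, forces on the annular region cancel; the net push is pressure × rod cross-section.
Rod cross-section A_rod = π/4 × (4.13 in)² = 13.40 in^2
F = P × A_rod

F ≈ 57700 lbf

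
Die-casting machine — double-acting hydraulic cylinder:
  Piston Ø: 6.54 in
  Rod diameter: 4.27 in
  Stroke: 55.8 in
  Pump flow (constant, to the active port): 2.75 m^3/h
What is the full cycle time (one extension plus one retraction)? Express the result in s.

t ≈ 63.3 s

Cap-side area A_cap = π/4 × (6.54 in)² = 33.59 in^2
Rod-side annular area A_ann = π/4 × (6.54² − 4.27²) = 19.27 in^2
t_ext = A_cap·L/Q = 40.21 s
t_ret = A_ann·L/Q = 23.07 s
t_cycle = t_ext + t_ret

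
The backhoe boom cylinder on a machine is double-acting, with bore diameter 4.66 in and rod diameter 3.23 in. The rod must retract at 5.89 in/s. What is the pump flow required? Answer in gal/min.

Rod-side annular area A_ann = π/4 × (4.66² − 3.23²) = 8.861 in^2
Q = A × v

Q ≈ 13.6 gal/min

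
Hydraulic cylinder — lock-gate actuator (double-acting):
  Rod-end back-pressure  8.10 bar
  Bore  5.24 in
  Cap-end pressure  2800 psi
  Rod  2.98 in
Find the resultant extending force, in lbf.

Cap-side area A_cap = π/4 × (5.24 in)² = 21.57 in^2
Rod-side annular area A_ann = π/4 × (5.24² − 2.98²) = 14.59 in^2
Net thrust = P_cap·A_cap − P_rod·A_ann = 60380 lbf − 1714 lbf

F ≈ 58700 lbf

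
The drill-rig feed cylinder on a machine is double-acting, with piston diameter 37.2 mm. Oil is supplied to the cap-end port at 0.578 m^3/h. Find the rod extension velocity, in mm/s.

Cap-side area A_cap = π/4 × (37.2 mm)² = 1087 mm^2
v = Q / A

v ≈ 148 mm/s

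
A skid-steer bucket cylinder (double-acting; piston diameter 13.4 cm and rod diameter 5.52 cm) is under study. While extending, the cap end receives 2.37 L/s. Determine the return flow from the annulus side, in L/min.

Q_out ≈ 118 L/min

Cap-side area A_cap = π/4 × (13.4 cm)² = 141.0 cm^2
Rod-side annular area A_ann = π/4 × (13.4² − 5.52²) = 117.1 cm^2
Piston speed v = Q_in/A_cap; rod-end outflow Q_out = v × A_ann = Q_in × A_ann/A_cap.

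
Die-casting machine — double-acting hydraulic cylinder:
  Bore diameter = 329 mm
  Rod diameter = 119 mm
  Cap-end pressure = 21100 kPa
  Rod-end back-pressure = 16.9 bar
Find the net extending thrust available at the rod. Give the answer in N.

F ≈ 1.67e6 N

Cap-side area A_cap = π/4 × (329 mm)² = 85010 mm^2
Rod-side annular area A_ann = π/4 × (329² − 119²) = 73890 mm^2
Net thrust = P_cap·A_cap − P_rod·A_ann = 1.794e6 N − 1.249e5 N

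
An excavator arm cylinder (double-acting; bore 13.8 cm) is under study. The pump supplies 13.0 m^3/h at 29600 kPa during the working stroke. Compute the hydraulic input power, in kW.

Hydraulic power = P × Q

W ≈ 107 kW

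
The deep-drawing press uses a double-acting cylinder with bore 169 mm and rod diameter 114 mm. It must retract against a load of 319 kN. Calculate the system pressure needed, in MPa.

Rod-side annular area A_ann = π/4 × (169² − 114²) = 12220 mm^2
Retraction: pressure acts on the annular area.
P = F / A = 319 kN / A

P ≈ 26.1 MPa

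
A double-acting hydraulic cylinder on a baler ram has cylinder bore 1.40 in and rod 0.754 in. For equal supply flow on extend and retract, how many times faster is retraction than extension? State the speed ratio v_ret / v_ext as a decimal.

v_ret/v_ext ≈ 1.41

Cap-side area A_cap = π/4 × (1.40 in)² = 1.539 in^2
Rod-side annular area A_ann = π/4 × (1.40² − 0.754²) = 1.093 in^2
For equal Q, v ∝ 1/A, so v_ret/v_ext = A_cap/A_ann.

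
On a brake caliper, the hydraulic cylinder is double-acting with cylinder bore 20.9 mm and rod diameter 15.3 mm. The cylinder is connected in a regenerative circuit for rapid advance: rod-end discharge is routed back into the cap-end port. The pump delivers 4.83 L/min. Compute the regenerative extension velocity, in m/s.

v ≈ 0.438 m/s

In regeneration the rod-end outflow joins the pump flow into the cap end, so the net volume the pump must supply per unit advance equals the rod cross-section area.
Rod cross-section A_rod = π/4 × (15.3 mm)² = 183.9 mm^2
v = Q_pump / A_rod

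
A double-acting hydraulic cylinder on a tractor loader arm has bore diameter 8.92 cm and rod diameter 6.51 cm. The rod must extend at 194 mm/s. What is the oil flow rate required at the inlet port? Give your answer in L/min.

Cap-side area A_cap = π/4 × (8.92 cm)² = 62.49 cm^2
Q = A × v

Q ≈ 72.7 L/min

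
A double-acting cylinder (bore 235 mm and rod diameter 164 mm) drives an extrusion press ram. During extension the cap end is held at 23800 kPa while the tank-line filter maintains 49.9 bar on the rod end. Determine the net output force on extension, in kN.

Cap-side area A_cap = π/4 × (235 mm)² = 43370 mm^2
Rod-side annular area A_ann = π/4 × (235² − 164²) = 22250 mm^2
Net thrust = P_cap·A_cap − P_rod·A_ann = 1032 kN − 111.0 kN

F ≈ 921 kN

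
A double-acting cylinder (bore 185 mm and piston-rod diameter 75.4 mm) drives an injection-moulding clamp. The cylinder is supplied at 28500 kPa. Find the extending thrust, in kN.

Cap-side area A_cap = π/4 × (185 mm)² = 26880 mm^2
F = P × A_cap = 28500 kPa × A_cap

F ≈ 766 kN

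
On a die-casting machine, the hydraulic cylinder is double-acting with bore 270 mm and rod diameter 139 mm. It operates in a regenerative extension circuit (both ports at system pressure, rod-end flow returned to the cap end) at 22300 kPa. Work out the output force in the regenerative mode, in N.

F ≈ 3.38e5 N

With equal pressure on both faces, forces on the annular region cancel; the net push is pressure × rod cross-section.
Rod cross-section A_rod = π/4 × (139 mm)² = 15170 mm^2
F = P × A_rod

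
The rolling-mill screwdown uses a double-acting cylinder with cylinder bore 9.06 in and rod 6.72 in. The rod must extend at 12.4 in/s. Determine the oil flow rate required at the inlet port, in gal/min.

Q ≈ 208 gal/min

Cap-side area A_cap = π/4 × (9.06 in)² = 64.47 in^2
Q = A × v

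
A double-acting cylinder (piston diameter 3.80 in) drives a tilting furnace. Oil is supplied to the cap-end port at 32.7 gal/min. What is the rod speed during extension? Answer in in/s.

v ≈ 11.1 in/s

Cap-side area A_cap = π/4 × (3.80 in)² = 11.34 in^2
v = Q / A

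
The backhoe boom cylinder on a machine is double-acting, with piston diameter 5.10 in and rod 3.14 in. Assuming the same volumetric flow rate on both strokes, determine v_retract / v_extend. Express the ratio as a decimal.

v_ret/v_ext ≈ 1.61

Cap-side area A_cap = π/4 × (5.10 in)² = 20.43 in^2
Rod-side annular area A_ann = π/4 × (5.10² − 3.14²) = 12.68 in^2
For equal Q, v ∝ 1/A, so v_ret/v_ext = A_cap/A_ann.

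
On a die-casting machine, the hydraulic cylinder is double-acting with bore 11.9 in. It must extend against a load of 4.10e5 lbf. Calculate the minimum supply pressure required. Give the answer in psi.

Cap-side area A_cap = π/4 × (11.9 in)² = 111.2 in^2
P = F / A = 4.10e5 lbf / A

P ≈ 3690 psi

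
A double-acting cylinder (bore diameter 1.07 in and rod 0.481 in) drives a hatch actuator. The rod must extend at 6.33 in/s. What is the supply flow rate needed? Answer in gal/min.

Q ≈ 1.48 gal/min

Cap-side area A_cap = π/4 × (1.07 in)² = 0.8992 in^2
Q = A × v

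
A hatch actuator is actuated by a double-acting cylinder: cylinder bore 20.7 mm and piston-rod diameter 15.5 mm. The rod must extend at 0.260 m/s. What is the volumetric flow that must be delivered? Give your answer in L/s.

Cap-side area A_cap = π/4 × (20.7 mm)² = 336.5 mm^2
Q = A × v

Q ≈ 0.0875 L/s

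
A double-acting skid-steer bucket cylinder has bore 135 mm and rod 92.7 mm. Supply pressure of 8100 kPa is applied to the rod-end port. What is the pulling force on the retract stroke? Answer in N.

F ≈ 61300 N

Rod-side annular area A_ann = π/4 × (135² − 92.7²) = 7565 mm^2
On retraction the pressure acts on the annular area (bore minus rod).
F = P × A_ann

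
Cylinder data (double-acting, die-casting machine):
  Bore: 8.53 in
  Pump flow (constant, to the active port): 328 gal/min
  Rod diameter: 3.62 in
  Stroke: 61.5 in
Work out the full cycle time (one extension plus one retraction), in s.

t ≈ 5.06 s

Cap-side area A_cap = π/4 × (8.53 in)² = 57.15 in^2
Rod-side annular area A_ann = π/4 × (8.53² − 3.62²) = 46.85 in^2
t_ext = A_cap·L/Q = 2.783 s
t_ret = A_ann·L/Q = 2.282 s
t_cycle = t_ext + t_ret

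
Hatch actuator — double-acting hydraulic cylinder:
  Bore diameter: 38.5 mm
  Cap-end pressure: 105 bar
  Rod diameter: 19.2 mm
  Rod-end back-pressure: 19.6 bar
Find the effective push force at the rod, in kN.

Cap-side area A_cap = π/4 × (38.5 mm)² = 1164 mm^2
Rod-side annular area A_ann = π/4 × (38.5² − 19.2²) = 874.6 mm^2
Net thrust = P_cap·A_cap − P_rod·A_ann = 12.22 kN − 1.714 kN

F ≈ 10.5 kN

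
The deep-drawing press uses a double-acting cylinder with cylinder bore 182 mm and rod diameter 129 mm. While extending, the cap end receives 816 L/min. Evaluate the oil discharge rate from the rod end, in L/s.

Cap-side area A_cap = π/4 × (182 mm)² = 26020 mm^2
Rod-side annular area A_ann = π/4 × (182² − 129²) = 12950 mm^2
Piston speed v = Q_in/A_cap; rod-end outflow Q_out = v × A_ann = Q_in × A_ann/A_cap.

Q_out ≈ 6.77 L/s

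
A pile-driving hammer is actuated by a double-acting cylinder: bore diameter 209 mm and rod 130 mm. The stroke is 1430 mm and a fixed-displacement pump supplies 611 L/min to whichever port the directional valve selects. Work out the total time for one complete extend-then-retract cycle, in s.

t ≈ 7.77 s

Cap-side area A_cap = π/4 × (209 mm)² = 34310 mm^2
Rod-side annular area A_ann = π/4 × (209² − 130²) = 21030 mm^2
t_ext = A_cap·L/Q = 4.818 s
t_ret = A_ann·L/Q = 2.954 s
t_cycle = t_ext + t_ret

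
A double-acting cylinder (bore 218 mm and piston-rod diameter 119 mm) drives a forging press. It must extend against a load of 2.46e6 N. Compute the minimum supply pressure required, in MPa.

P ≈ 65.9 MPa

Cap-side area A_cap = π/4 × (218 mm)² = 37330 mm^2
P = F / A = 2.46e6 N / A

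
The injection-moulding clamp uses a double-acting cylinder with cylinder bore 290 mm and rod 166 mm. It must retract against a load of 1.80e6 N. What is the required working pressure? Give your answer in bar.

Rod-side annular area A_ann = π/4 × (290² − 166²) = 44410 mm^2
Retraction: pressure acts on the annular area.
P = F / A = 1.80e6 N / A

P ≈ 405 bar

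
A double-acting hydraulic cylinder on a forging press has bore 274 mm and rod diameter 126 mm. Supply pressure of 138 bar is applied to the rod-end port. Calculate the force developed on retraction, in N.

F ≈ 6.42e5 N

Rod-side annular area A_ann = π/4 × (274² − 126²) = 46500 mm^2
On retraction the pressure acts on the annular area (bore minus rod).
F = P × A_ann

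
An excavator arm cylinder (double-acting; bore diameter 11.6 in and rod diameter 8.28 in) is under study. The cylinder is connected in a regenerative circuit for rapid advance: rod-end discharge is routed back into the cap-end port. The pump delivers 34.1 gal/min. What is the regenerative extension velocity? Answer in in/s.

In regeneration the rod-end outflow joins the pump flow into the cap end, so the net volume the pump must supply per unit advance equals the rod cross-section area.
Rod cross-section A_rod = π/4 × (8.28 in)² = 53.85 in^2
v = Q_pump / A_rod

v ≈ 2.44 in/s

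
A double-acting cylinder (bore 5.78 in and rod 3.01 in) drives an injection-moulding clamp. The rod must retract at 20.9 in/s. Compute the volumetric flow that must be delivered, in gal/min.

Q ≈ 104 gal/min

Rod-side annular area A_ann = π/4 × (5.78² − 3.01²) = 19.12 in^2
Q = A × v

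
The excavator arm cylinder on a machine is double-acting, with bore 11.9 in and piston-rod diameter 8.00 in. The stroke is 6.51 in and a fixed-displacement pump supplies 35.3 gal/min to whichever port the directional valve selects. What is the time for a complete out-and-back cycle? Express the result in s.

Cap-side area A_cap = π/4 × (11.9 in)² = 111.2 in^2
Rod-side annular area A_ann = π/4 × (11.9² − 8.00²) = 60.95 in^2
t_ext = A_cap·L/Q = 5.328 s
t_ret = A_ann·L/Q = 2.920 s
t_cycle = t_ext + t_ret

t ≈ 8.25 s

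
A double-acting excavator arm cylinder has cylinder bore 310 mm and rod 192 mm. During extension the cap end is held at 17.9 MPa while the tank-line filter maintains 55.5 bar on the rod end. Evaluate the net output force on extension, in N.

F ≈ 1.09e6 N

Cap-side area A_cap = π/4 × (310 mm)² = 75480 mm^2
Rod-side annular area A_ann = π/4 × (310² − 192²) = 46520 mm^2
Net thrust = P_cap·A_cap − P_rod·A_ann = 1.351e6 N − 2.582e5 N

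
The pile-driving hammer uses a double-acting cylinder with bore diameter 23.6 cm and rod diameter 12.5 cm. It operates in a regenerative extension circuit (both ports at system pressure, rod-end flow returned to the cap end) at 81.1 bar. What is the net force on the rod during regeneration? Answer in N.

F ≈ 99500 N

With equal pressure on both faces, forces on the annular region cancel; the net push is pressure × rod cross-section.
Rod cross-section A_rod = π/4 × (12.5 cm)² = 122.7 cm^2
F = P × A_rod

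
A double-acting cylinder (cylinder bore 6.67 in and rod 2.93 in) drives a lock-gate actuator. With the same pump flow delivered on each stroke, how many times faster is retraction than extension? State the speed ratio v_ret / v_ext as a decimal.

Cap-side area A_cap = π/4 × (6.67 in)² = 34.94 in^2
Rod-side annular area A_ann = π/4 × (6.67² − 2.93²) = 28.20 in^2
For equal Q, v ∝ 1/A, so v_ret/v_ext = A_cap/A_ann.

v_ret/v_ext ≈ 1.24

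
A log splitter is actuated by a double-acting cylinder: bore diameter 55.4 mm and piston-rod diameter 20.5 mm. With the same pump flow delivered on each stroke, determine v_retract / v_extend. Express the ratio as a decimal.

Cap-side area A_cap = π/4 × (55.4 mm)² = 2411 mm^2
Rod-side annular area A_ann = π/4 × (55.4² − 20.5²) = 2080 mm^2
For equal Q, v ∝ 1/A, so v_ret/v_ext = A_cap/A_ann.

v_ret/v_ext ≈ 1.16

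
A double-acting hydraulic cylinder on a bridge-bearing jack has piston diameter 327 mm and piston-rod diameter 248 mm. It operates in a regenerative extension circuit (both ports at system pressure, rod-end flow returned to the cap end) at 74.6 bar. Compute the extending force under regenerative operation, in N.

With equal pressure on both faces, forces on the annular region cancel; the net push is pressure × rod cross-section.
Rod cross-section A_rod = π/4 × (248 mm)² = 48310 mm^2
F = P × A_rod

F ≈ 3.60e5 N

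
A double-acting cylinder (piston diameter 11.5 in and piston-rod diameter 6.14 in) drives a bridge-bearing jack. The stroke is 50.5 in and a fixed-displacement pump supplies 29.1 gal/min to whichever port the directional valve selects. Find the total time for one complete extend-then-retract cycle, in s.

t ≈ 80.3 s

Cap-side area A_cap = π/4 × (11.5 in)² = 103.9 in^2
Rod-side annular area A_ann = π/4 × (11.5² − 6.14²) = 74.26 in^2
t_ext = A_cap·L/Q = 46.82 s
t_ret = A_ann·L/Q = 33.47 s
t_cycle = t_ext + t_ret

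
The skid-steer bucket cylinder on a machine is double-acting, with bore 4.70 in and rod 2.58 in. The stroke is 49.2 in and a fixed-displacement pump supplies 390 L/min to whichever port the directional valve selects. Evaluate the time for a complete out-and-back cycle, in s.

Cap-side area A_cap = π/4 × (4.70 in)² = 17.35 in^2
Rod-side annular area A_ann = π/4 × (4.70² − 2.58²) = 12.12 in^2
t_ext = A_cap·L/Q = 2.152 s
t_ret = A_ann·L/Q = 1.504 s
t_cycle = t_ext + t_ret

t ≈ 3.66 s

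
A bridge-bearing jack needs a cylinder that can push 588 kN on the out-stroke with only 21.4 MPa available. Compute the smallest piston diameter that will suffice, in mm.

D ≈ 187 mm

Extension force acts on the full piston face: F = P × (π/4)D².
D = √(4F / (πP)) = √(4 × 588 kN / (π × 21.4 MPa))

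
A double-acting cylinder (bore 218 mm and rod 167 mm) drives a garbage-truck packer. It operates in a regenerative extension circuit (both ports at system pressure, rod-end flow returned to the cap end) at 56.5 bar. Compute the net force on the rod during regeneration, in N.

With equal pressure on both faces, forces on the annular region cancel; the net push is pressure × rod cross-section.
Rod cross-section A_rod = π/4 × (167 mm)² = 21900 mm^2
F = P × A_rod

F ≈ 1.24e5 N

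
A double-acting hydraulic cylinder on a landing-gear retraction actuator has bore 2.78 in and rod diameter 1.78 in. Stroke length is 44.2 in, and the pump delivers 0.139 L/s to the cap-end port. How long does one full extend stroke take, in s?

t ≈ 31.6 s

Cap-side area A_cap = π/4 × (2.78 in)² = 6.070 in^2
Swept volume V = A × L; t = V / Q = A·L / Q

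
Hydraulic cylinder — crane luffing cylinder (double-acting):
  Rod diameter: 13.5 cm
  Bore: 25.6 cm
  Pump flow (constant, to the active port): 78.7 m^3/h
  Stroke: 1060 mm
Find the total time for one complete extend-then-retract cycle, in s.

Cap-side area A_cap = π/4 × (25.6 cm)² = 514.7 cm^2
Rod-side annular area A_ann = π/4 × (25.6² − 13.5²) = 371.6 cm^2
t_ext = A_cap·L/Q = 2.496 s
t_ret = A_ann·L/Q = 1.802 s
t_cycle = t_ext + t_ret

t ≈ 4.30 s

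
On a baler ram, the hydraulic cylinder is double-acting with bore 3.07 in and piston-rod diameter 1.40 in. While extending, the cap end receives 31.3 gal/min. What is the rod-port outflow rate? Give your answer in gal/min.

Cap-side area A_cap = π/4 × (3.07 in)² = 7.402 in^2
Rod-side annular area A_ann = π/4 × (3.07² − 1.40²) = 5.863 in^2
Piston speed v = Q_in/A_cap; rod-end outflow Q_out = v × A_ann = Q_in × A_ann/A_cap.

Q_out ≈ 24.8 gal/min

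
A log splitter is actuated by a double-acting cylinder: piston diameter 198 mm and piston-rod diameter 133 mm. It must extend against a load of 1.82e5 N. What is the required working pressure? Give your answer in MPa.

P ≈ 5.91 MPa

Cap-side area A_cap = π/4 × (198 mm)² = 30790 mm^2
P = F / A = 1.82e5 N / A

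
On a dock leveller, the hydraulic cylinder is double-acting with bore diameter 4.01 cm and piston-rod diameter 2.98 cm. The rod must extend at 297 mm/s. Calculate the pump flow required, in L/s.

Cap-side area A_cap = π/4 × (4.01 cm)² = 12.63 cm^2
Q = A × v

Q ≈ 0.375 L/s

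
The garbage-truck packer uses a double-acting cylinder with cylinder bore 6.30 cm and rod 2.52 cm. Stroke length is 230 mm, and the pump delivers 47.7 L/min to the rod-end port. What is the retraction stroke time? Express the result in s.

Rod-side annular area A_ann = π/4 × (6.30² − 2.52²) = 26.18 cm^2
Swept volume V = A × L; t = V / Q = A·L / Q

t ≈ 0.758 s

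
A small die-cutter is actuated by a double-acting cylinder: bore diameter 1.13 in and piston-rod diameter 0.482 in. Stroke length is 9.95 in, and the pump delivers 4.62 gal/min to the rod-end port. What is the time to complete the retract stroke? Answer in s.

t ≈ 0.459 s

Rod-side annular area A_ann = π/4 × (1.13² − 0.482²) = 0.8204 in^2
Swept volume V = A × L; t = V / Q = A·L / Q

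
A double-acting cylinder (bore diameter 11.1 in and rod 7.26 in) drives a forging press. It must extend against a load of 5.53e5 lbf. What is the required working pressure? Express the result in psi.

P ≈ 5710 psi

Cap-side area A_cap = π/4 × (11.1 in)² = 96.77 in^2
P = F / A = 5.53e5 lbf / A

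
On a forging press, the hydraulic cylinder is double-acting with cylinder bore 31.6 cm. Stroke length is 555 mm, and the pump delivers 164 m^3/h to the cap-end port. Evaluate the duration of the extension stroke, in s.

Cap-side area A_cap = π/4 × (31.6 cm)² = 784.3 cm^2
Swept volume V = A × L; t = V / Q = A·L / Q

t ≈ 0.955 s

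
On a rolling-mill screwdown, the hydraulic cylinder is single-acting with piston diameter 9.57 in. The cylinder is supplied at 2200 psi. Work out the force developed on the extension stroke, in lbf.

Cap-side area A_cap = π/4 × (9.57 in)² = 71.93 in^2
F = P × A_cap = 2200 psi × A_cap

F ≈ 1.58e5 lbf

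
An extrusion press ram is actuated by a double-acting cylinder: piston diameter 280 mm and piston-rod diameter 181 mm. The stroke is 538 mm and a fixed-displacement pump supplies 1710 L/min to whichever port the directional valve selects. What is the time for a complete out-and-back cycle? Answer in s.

t ≈ 1.84 s

Cap-side area A_cap = π/4 × (280 mm)² = 61580 mm^2
Rod-side annular area A_ann = π/4 × (280² − 181²) = 35840 mm^2
t_ext = A_cap·L/Q = 1.162 s
t_ret = A_ann·L/Q = 0.6766 s
t_cycle = t_ext + t_ret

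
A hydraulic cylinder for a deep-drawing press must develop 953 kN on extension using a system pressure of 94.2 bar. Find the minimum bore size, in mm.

D ≈ 359 mm

Extension force acts on the full piston face: F = P × (π/4)D².
D = √(4F / (πP)) = √(4 × 953 kN / (π × 94.2 bar))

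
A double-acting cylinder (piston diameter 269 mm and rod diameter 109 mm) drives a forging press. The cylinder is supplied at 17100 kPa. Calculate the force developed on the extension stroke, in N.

Cap-side area A_cap = π/4 × (269 mm)² = 56830 mm^2
F = P × A_cap = 17100 kPa × A_cap

F ≈ 9.72e5 N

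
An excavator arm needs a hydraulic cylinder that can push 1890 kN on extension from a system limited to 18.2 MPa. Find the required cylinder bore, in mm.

D ≈ 364 mm

Extension force acts on the full piston face: F = P × (π/4)D².
D = √(4F / (πP)) = √(4 × 1890 kN / (π × 18.2 MPa))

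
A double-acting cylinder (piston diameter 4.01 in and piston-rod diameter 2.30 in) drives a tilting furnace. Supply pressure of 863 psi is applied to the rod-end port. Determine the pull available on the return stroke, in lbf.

F ≈ 7310 lbf

Rod-side annular area A_ann = π/4 × (4.01² − 2.30²) = 8.475 in^2
On retraction the pressure acts on the annular area (bore minus rod).
F = P × A_ann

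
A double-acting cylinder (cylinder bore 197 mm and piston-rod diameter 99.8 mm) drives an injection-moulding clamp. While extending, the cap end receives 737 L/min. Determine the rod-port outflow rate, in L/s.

Q_out ≈ 9.13 L/s

Cap-side area A_cap = π/4 × (197 mm)² = 30480 mm^2
Rod-side annular area A_ann = π/4 × (197² − 99.8²) = 22660 mm^2
Piston speed v = Q_in/A_cap; rod-end outflow Q_out = v × A_ann = Q_in × A_ann/A_cap.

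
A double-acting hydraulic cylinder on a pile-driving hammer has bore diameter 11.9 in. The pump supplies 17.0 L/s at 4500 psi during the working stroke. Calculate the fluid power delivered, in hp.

Hydraulic power = P × Q

W ≈ 707 hp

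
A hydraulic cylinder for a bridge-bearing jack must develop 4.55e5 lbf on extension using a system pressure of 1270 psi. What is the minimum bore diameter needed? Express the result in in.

D ≈ 21.4 in

Extension force acts on the full piston face: F = P × (π/4)D².
D = √(4F / (πP)) = √(4 × 4.55e5 lbf / (π × 1270 psi))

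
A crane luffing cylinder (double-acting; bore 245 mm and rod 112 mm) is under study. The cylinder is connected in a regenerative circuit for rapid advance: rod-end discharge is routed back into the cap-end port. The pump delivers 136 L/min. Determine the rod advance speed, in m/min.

In regeneration the rod-end outflow joins the pump flow into the cap end, so the net volume the pump must supply per unit advance equals the rod cross-section area.
Rod cross-section A_rod = π/4 × (112 mm)² = 9852 mm^2
v = Q_pump / A_rod

v ≈ 13.8 m/min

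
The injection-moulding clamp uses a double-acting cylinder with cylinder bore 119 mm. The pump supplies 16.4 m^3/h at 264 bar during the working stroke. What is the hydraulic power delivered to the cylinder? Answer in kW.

W ≈ 120 kW

Hydraulic power = P × Q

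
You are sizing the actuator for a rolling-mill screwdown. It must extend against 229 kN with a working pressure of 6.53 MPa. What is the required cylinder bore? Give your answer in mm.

D ≈ 211 mm

Extension force acts on the full piston face: F = P × (π/4)D².
D = √(4F / (πP)) = √(4 × 229 kN / (π × 6.53 MPa))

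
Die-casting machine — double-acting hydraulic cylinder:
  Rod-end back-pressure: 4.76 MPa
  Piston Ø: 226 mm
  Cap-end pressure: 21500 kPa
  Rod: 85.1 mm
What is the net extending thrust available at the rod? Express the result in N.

Cap-side area A_cap = π/4 × (226 mm)² = 40110 mm^2
Rod-side annular area A_ann = π/4 × (226² − 85.1²) = 34430 mm^2
Net thrust = P_cap·A_cap − P_rod·A_ann = 8.625e5 N − 1.639e5 N

F ≈ 6.99e5 N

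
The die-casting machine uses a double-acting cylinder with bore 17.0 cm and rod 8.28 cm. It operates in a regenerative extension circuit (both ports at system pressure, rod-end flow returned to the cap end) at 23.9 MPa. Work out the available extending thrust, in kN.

F ≈ 129 kN

With equal pressure on both faces, forces on the annular region cancel; the net push is pressure × rod cross-section.
Rod cross-section A_rod = π/4 × (8.28 cm)² = 53.85 cm^2
F = P × A_rod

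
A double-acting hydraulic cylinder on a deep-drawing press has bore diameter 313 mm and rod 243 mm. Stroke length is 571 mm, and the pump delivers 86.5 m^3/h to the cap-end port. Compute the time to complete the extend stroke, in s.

t ≈ 1.83 s

Cap-side area A_cap = π/4 × (313 mm)² = 76940 mm^2
Swept volume V = A × L; t = V / Q = A·L / Q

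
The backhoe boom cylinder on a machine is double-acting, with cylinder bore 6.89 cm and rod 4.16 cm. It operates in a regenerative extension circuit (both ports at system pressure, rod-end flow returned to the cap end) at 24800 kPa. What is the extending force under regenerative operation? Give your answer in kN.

F ≈ 33.7 kN

With equal pressure on both faces, forces on the annular region cancel; the net push is pressure × rod cross-section.
Rod cross-section A_rod = π/4 × (4.16 cm)² = 13.59 cm^2
F = P × A_rod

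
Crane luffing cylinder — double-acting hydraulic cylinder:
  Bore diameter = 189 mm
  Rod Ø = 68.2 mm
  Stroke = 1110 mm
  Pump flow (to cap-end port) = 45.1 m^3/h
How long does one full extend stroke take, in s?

t ≈ 2.49 s

Cap-side area A_cap = π/4 × (189 mm)² = 28060 mm^2
Swept volume V = A × L; t = V / Q = A·L / Q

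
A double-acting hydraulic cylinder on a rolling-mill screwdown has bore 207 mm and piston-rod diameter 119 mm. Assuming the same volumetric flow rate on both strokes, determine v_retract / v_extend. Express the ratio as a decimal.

v_ret/v_ext ≈ 1.49

Cap-side area A_cap = π/4 × (207 mm)² = 33650 mm^2
Rod-side annular area A_ann = π/4 × (207² − 119²) = 22530 mm^2
For equal Q, v ∝ 1/A, so v_ret/v_ext = A_cap/A_ann.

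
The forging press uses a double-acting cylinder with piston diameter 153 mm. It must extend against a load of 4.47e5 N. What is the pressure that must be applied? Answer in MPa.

P ≈ 24.3 MPa

Cap-side area A_cap = π/4 × (153 mm)² = 18390 mm^2
P = F / A = 4.47e5 N / A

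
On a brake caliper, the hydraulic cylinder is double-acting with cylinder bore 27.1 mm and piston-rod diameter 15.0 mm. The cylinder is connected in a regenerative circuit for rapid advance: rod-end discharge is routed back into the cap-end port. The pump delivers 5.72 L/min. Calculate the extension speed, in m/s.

v ≈ 0.539 m/s

In regeneration the rod-end outflow joins the pump flow into the cap end, so the net volume the pump must supply per unit advance equals the rod cross-section area.
Rod cross-section A_rod = π/4 × (15.0 mm)² = 176.7 mm^2
v = Q_pump / A_rod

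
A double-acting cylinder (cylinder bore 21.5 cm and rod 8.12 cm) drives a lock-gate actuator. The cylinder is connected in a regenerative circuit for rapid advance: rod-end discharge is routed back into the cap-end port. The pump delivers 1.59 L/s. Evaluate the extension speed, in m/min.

v ≈ 18.4 m/min

In regeneration the rod-end outflow joins the pump flow into the cap end, so the net volume the pump must supply per unit advance equals the rod cross-section area.
Rod cross-section A_rod = π/4 × (8.12 cm)² = 51.78 cm^2
v = Q_pump / A_rod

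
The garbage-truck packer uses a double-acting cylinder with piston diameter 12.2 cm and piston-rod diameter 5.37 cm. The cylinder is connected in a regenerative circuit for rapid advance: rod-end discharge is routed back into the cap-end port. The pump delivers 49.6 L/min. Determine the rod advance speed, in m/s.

In regeneration the rod-end outflow joins the pump flow into the cap end, so the net volume the pump must supply per unit advance equals the rod cross-section area.
Rod cross-section A_rod = π/4 × (5.37 cm)² = 22.65 cm^2
v = Q_pump / A_rod

v ≈ 0.365 m/s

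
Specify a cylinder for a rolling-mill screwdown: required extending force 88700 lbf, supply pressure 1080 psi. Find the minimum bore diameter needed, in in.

Extension force acts on the full piston face: F = P × (π/4)D².
D = √(4F / (πP)) = √(4 × 88700 lbf / (π × 1080 psi))

D ≈ 10.2 in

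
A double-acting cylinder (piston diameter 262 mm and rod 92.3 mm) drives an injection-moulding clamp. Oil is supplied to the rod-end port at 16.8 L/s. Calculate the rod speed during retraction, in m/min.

v ≈ 21.3 m/min

Rod-side annular area A_ann = π/4 × (262² − 92.3²) = 47220 mm^2
Flow into the rod-end port fills the annular volume.
v = Q / A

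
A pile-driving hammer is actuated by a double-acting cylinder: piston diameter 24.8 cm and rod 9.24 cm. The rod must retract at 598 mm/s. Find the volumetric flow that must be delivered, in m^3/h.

Rod-side annular area A_ann = π/4 × (24.8² − 9.24²) = 416.0 cm^2
Q = A × v

Q ≈ 89.6 m^3/h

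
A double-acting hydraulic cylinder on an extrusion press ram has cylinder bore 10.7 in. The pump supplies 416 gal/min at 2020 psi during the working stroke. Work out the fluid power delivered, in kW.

Hydraulic power = P × Q

W ≈ 366 kW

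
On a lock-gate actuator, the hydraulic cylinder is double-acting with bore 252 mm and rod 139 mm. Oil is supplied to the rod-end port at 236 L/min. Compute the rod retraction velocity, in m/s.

Rod-side annular area A_ann = π/4 × (252² − 139²) = 34700 mm^2
Flow into the rod-end port fills the annular volume.
v = Q / A

v ≈ 0.113 m/s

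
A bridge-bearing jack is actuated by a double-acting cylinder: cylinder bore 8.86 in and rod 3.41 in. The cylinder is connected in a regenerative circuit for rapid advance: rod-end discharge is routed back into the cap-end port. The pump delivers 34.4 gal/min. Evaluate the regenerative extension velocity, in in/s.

In regeneration the rod-end outflow joins the pump flow into the cap end, so the net volume the pump must supply per unit advance equals the rod cross-section area.
Rod cross-section A_rod = π/4 × (3.41 in)² = 9.133 in^2
v = Q_pump / A_rod

v ≈ 14.5 in/s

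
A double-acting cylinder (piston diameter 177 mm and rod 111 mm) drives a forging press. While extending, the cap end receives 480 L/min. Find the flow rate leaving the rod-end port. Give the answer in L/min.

Cap-side area A_cap = π/4 × (177 mm)² = 24610 mm^2
Rod-side annular area A_ann = π/4 × (177² − 111²) = 14930 mm^2
Piston speed v = Q_in/A_cap; rod-end outflow Q_out = v × A_ann = Q_in × A_ann/A_cap.

Q_out ≈ 291 L/min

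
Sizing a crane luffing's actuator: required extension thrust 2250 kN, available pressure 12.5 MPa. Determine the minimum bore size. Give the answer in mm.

Extension force acts on the full piston face: F = P × (π/4)D².
D = √(4F / (πP)) = √(4 × 2250 kN / (π × 12.5 MPa))

D ≈ 479 mm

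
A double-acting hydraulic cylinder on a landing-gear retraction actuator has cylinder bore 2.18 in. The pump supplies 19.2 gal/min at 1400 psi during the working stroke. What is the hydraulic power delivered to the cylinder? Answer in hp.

W ≈ 15.7 hp

Hydraulic power = P × Q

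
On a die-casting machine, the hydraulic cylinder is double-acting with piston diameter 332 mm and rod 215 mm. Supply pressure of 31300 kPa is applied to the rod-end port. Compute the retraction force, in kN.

F ≈ 1570 kN

Rod-side annular area A_ann = π/4 × (332² − 215²) = 50260 mm^2
On retraction the pressure acts on the annular area (bore minus rod).
F = P × A_ann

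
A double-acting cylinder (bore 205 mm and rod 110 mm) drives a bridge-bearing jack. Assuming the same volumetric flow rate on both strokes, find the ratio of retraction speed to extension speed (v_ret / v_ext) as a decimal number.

v_ret/v_ext ≈ 1.40

Cap-side area A_cap = π/4 × (205 mm)² = 33010 mm^2
Rod-side annular area A_ann = π/4 × (205² − 110²) = 23500 mm^2
For equal Q, v ∝ 1/A, so v_ret/v_ext = A_cap/A_ann.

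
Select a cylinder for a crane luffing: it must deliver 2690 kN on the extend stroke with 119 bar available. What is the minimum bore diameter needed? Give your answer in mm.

Extension force acts on the full piston face: F = P × (π/4)D².
D = √(4F / (πP)) = √(4 × 2690 kN / (π × 119 bar))

D ≈ 536 mm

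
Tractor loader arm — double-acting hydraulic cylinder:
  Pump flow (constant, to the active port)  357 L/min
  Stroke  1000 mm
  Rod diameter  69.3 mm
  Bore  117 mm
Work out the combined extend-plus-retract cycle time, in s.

Cap-side area A_cap = π/4 × (117 mm)² = 10750 mm^2
Rod-side annular area A_ann = π/4 × (117² − 69.3²) = 6979 mm^2
t_ext = A_cap·L/Q = 1.807 s
t_ret = A_ann·L/Q = 1.173 s
t_cycle = t_ext + t_ret

t ≈ 2.98 s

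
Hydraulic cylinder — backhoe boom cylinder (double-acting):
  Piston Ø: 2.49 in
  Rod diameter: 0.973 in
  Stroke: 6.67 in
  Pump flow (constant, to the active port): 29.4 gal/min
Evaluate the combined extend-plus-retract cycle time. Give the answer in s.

Cap-side area A_cap = π/4 × (2.49 in)² = 4.870 in^2
Rod-side annular area A_ann = π/4 × (2.49² − 0.973²) = 4.126 in^2
t_ext = A_cap·L/Q = 0.2870 s
t_ret = A_ann·L/Q = 0.2431 s
t_cycle = t_ext + t_ret

t ≈ 0.530 s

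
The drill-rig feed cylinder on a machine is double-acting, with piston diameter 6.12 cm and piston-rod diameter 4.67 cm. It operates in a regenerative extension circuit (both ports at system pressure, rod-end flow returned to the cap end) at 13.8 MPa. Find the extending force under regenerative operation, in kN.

F ≈ 23.6 kN

With equal pressure on both faces, forces on the annular region cancel; the net push is pressure × rod cross-section.
Rod cross-section A_rod = π/4 × (4.67 cm)² = 17.13 cm^2
F = P × A_rod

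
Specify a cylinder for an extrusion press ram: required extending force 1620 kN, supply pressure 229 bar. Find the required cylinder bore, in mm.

Extension force acts on the full piston face: F = P × (π/4)D².
D = √(4F / (πP)) = √(4 × 1620 kN / (π × 229 bar))

D ≈ 300 mm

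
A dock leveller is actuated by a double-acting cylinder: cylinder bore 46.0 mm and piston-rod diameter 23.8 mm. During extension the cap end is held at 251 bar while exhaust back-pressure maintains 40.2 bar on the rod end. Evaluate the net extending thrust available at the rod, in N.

Cap-side area A_cap = π/4 × (46.0 mm)² = 1662 mm^2
Rod-side annular area A_ann = π/4 × (46.0² − 23.8²) = 1217 mm^2
Net thrust = P_cap·A_cap − P_rod·A_ann = 41710 N − 4892 N

F ≈ 36800 N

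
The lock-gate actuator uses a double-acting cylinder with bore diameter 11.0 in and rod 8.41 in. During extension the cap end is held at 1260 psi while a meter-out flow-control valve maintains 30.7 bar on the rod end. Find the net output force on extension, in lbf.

Cap-side area A_cap = π/4 × (11.0 in)² = 95.03 in^2
Rod-side annular area A_ann = π/4 × (11.0² − 8.41²) = 39.48 in^2
Net thrust = P_cap·A_cap − P_rod·A_ann = 1.197e5 lbf − 17580 lbf

F ≈ 1.02e5 lbf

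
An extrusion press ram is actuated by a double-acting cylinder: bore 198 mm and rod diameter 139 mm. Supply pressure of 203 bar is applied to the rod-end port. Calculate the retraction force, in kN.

Rod-side annular area A_ann = π/4 × (198² − 139²) = 15620 mm^2
On retraction the pressure acts on the annular area (bore minus rod).
F = P × A_ann

F ≈ 317 kN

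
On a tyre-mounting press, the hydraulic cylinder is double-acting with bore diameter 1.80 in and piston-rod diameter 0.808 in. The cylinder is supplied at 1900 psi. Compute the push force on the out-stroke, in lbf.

Cap-side area A_cap = π/4 × (1.80 in)² = 2.545 in^2
F = P × A_cap = 1900 psi × A_cap

F ≈ 4830 lbf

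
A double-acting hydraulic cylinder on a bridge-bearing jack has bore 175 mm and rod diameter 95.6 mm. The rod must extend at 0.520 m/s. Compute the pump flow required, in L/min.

Q ≈ 750 L/min

Cap-side area A_cap = π/4 × (175 mm)² = 24050 mm^2
Q = A × v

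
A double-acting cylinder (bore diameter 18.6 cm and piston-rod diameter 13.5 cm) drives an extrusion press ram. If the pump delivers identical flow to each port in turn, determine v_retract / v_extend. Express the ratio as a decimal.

Cap-side area A_cap = π/4 × (18.6 cm)² = 271.7 cm^2
Rod-side annular area A_ann = π/4 × (18.6² − 13.5²) = 128.6 cm^2
For equal Q, v ∝ 1/A, so v_ret/v_ext = A_cap/A_ann.

v_ret/v_ext ≈ 2.11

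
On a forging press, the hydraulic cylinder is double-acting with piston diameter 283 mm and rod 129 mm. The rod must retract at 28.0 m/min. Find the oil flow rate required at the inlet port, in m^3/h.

Q ≈ 83.7 m^3/h

Rod-side annular area A_ann = π/4 × (283² − 129²) = 49830 mm^2
Q = A × v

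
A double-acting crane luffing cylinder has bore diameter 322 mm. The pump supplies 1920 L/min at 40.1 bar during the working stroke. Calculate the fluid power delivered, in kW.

W ≈ 128 kW

Hydraulic power = P × Q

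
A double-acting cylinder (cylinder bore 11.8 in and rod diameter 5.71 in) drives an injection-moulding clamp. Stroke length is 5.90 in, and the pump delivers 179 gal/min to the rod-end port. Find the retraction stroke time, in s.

t ≈ 0.717 s

Rod-side annular area A_ann = π/4 × (11.8² − 5.71²) = 83.75 in^2
Swept volume V = A × L; t = V / Q = A·L / Q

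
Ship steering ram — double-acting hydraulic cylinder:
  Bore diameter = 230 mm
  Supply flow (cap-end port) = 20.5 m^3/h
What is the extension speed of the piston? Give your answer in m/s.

v ≈ 0.137 m/s

Cap-side area A_cap = π/4 × (230 mm)² = 41550 mm^2
v = Q / A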